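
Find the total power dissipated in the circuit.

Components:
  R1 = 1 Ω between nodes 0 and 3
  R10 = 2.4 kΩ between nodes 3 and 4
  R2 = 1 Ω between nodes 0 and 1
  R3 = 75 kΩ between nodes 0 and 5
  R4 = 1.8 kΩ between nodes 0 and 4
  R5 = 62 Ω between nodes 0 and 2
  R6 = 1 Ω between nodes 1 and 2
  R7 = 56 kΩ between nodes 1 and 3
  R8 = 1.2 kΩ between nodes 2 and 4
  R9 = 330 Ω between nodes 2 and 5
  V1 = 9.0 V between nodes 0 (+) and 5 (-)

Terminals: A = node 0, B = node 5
Nodal analysis, taking node 5 as the 0 V reference.
Source V1 fixes V_0 = 9 V.
KCL at each unknown node (sum of currents leaving = 0; resistances in Ω):
  Node 1: (V_1 - 9)/1 + (V_1 - V_2)/1 + (V_1 - V_3)/56000 = 0
  Node 2: (V_2 - 9)/62 + (V_2 - V_1)/1 + (V_2 - V_4)/1200 + (V_2 - 0)/330 = 0
  Node 3: (V_3 - 9)/1 + (V_3 - V_1)/56000 + (V_3 - V_4)/2400 = 0
  Node 4: (V_4 - 9)/1800 + (V_4 - V_2)/1200 + (V_4 - V_3)/2400 = 0
Collecting terms (coefficients in siemens):
  2·V_1 - 1·V_2 - 0.00001786·V_3 = 9
  1.02·V_2 - 1·V_1 - 0.0008333·V_4 = 0.1452
  1·V_3 - 0.00001786·V_1 - 0.0004167·V_4 = 9
  0.001806·V_4 - 0.0008333·V_2 - 0.0004167·V_3 = 0.005
Solving these 4 simultaneous equations (Gaussian elimination) gives:
  V_1 = 8.974 V, V_2 = 8.948 V, V_3 = 9 V, V_4 = 8.976 V
Power in each resistor, P = (ΔV)²/R:
  P_R1 = (9 - 9)²/1 = 0.0000000001115 W
  P_R2 = (9 - 8.974)²/1 = 0.0006887 W
  P_R3 = (9 - 0)²/75000 = 0.00108 W
  P_R4 = (9 - 8.976)²/1800 = 0.0000003261 W
  P_R5 = (9 - 8.948)²/62 = 0.00004443 W
  P_R6 = (8.974 - 8.948)²/1 = 0.0006887 W
  P_R7 = (8.974 - 9)²/56000 = 0.00000001229 W
  P_R8 = (8.948 - 8.976)²/1200 = 0.0000006655 W
  P_R9 = (8.948 - 0)²/330 = 0.2426 W
  P_R10 = (9 - 8.976)²/2400 = 0.0000002443 W
P_total = P_R1 + P_R2 + P_R3 + P_R4 + P_R5 + P_R6 + P_R7 + P_R8 + P_R9 + P_R10 = 0.2451 W

Final answer: 0.2451 W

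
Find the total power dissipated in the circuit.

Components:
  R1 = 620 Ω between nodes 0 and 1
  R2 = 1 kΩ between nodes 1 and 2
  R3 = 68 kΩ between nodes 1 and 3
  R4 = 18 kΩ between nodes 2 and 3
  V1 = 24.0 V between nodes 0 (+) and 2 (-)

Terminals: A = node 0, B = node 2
Nodal analysis, taking node 2 as the 0 V reference.
Source V1 fixes V_0 = 24 V.
KCL at each unknown node (sum of currents leaving = 0; resistances in Ω):
  Node 1: (V_1 - 24)/620 + (V_1 - 0)/1000 + (V_1 - V_3)/68000 = 0
  Node 3: (V_3 - V_1)/68000 + (V_3 - 0)/18000 = 0
Collecting terms (coefficients in siemens):
  0.002628·V_1 - 0.00001471·V_3 = 0.03871
  0.00007026·V_3 - 0.00001471·V_1 = 0
Determinant D = (0.002628)(0.00007026) - (-0.00001471)(-0.00001471) = 0.0000001844
V_1 = [(0.03871)(0.00007026) - (-0.00001471)(0)]/D = 14.75 V
V_3 = [(0.002628)(0) - (0.03871)(-0.00001471)]/D = 3.087 V
Power in each resistor, P = (ΔV)²/R:
  P_R1 = (24 - 14.75)²/620 = 0.138 W
  P_R2 = (14.75 - 0)²/1000 = 0.2175 W
  P_R3 = (14.75 - 3.087)²/68000 = 0.002 W
  P_R4 = (0 - 3.087)²/18000 = 0.0005294 W
P_total = P_R1 + P_R2 + P_R3 + P_R4 = 0.3581 W

Final answer: 0.3581 W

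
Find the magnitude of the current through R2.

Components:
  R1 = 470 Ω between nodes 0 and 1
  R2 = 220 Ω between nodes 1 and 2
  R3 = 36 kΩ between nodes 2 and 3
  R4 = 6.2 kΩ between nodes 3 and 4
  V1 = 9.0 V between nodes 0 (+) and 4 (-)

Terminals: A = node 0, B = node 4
Nodal analysis, taking node 4 as the 0 V reference.
Source V1 fixes V_0 = 9 V.
KCL at each unknown node (sum of currents leaving = 0; resistances in Ω):
  Node 1: (V_1 - 9)/470 + (V_1 - V_2)/220 = 0
  Node 2: (V_2 - V_1)/220 + (V_2 - V_3)/36000 = 0
  Node 3: (V_3 - V_2)/36000 + (V_3 - 0)/6200 = 0
Collecting terms (coefficients in siemens):
  0.006673·V_1 - 0.004545·V_2 = 0.01915
  0.004573·V_2 - 0.004545·V_1 - 0.00002778·V_3 = 0
  0.0001891·V_3 - 0.00002778·V_2 = 0
Solving these 3 simultaneous equations (Gaussian elimination) gives:
  V_1 = 8.901 V, V_2 = 8.855 V, V_3 = 1.301 V
I_R2 = (V_1 - V_2)/R2 = (8.901 - 8.855)/220 = 0.0002098 A
|I_R2| = 0.0002098 A

Final answer: |I_R2| = 0.0002098 A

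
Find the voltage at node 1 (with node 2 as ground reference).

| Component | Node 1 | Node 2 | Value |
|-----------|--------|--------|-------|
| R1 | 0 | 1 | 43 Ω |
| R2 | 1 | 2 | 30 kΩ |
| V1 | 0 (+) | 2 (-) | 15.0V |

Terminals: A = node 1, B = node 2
Nodal analysis, taking node 2 as the 0 V reference.
Source V1 fixes V_0 = 15 V.
KCL at each unknown node (sum of currents leaving = 0; resistances in Ω):
  Node 1: (V_1 - 15)/43 + (V_1 - 0)/30000 = 0
Collecting terms: 0.02329 × V_1 = 0.3488  =>  V_1 = 14.98 V
The requested potential is V_1 = 14.98 V.

Final answer: V_1 = 14.98 V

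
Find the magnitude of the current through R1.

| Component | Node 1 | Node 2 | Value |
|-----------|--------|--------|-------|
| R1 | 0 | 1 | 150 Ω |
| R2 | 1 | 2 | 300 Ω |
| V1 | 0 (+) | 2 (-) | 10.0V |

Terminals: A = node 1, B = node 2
Nodal analysis, taking node 2 as the 0 V reference.
Source V1 fixes V_0 = 10 V.
KCL at each unknown node (sum of currents leaving = 0; resistances in Ω):
  Node 1: (V_1 - 10)/150 + (V_1 - 0)/300 = 0
Collecting terms: 0.01 × V_1 = 0.06667  =>  V_1 = 6.667 V
I_R1 = (V_0 - V_1)/R1 = (10 - 6.667)/150 = 0.02222 A
|I_R1| = 0.02222 A

Final answer: |I_R1| = 0.02222 A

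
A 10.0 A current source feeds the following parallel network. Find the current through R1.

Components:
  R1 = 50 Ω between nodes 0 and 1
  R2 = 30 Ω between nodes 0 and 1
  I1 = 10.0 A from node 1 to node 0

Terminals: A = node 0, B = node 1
All resistors sit directly between nodes 0 and 1, so they are in parallel and share one voltage V; the full source current 10 A splits among them.
1/R_par = 1/50 + 1/30 = 0.05333 S  =>  R_par = 18.75 Ω
V = I × R_par = 10 × 18.75 = 187.5 V
I_R1 = V/R1 = 187.5/50 = 3.75 A

Final answer: 3.75 A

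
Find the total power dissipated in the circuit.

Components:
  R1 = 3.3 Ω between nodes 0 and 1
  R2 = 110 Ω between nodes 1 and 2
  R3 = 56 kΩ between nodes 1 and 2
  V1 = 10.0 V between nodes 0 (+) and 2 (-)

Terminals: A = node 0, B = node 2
Nodal analysis, taking node 2 as the 0 V reference.
Source V1 fixes V_0 = 10 V.
KCL at each unknown node (sum of currents leaving = 0; resistances in Ω):
  Node 1: (V_1 - 10)/3.3 + (V_1 - 0)/110 + (V_1 - 0)/56000 = 0
Collecting terms: 0.3121 × V_1 = 3.03  =>  V_1 = 9.708 V
Power in each resistor, P = (ΔV)²/R:
  P_R1 = (10 - 9.708)²/3.3 = 0.02581 W
  P_R2 = (9.708 - 0)²/110 = 0.8568 W
  P_R3 = (9.708 - 0)²/56000 = 0.001683 W
P_total = P_R1 + P_R2 + P_R3 = 0.8843 W

Final answer: 0.8843 W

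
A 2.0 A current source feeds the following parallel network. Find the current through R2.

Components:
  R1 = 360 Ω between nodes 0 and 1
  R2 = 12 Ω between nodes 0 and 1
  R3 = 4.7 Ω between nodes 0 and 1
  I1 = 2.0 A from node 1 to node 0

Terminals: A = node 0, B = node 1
All resistors sit directly between nodes 0 and 1, so they are in parallel and share one voltage V; the full source current 2 A splits among them.
1/R_par = 1/360 + 1/12 + 1/4.7 = 0.2989 S  =>  R_par = 3.346 Ω
V = I × R_par = 2 × 3.346 = 6.692 V
I_R2 = V/R2 = 6.692/12 = 0.5576 A

Final answer: 0.5576 A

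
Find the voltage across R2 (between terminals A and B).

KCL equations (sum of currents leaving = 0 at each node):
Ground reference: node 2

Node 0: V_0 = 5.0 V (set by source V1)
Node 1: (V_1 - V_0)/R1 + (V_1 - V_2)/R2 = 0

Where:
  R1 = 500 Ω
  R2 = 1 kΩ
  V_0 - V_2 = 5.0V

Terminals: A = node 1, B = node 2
R1 and R2 are in series across V1 (node 0 → node 1 → node 2), and the output A–B is taken across R2, so this is a voltage divider.
Series current: I = V1/(R1 + R2) = 5/(500 + 1000) = 5/1500 = 0.003333 A
V_R2 = I × R2 = V1 × R2/(R1 + R2) = 5 × 1000/1500 = 3.333 V

Final answer: 3.333 V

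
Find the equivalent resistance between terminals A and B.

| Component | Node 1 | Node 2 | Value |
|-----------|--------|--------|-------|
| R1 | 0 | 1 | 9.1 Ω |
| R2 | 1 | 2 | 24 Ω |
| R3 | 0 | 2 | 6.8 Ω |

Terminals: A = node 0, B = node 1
Reduce the network between node 0 (A) and node 1 (B) by series/parallel combination:
  Rs1 = R3 + R2 (series, joined only at node 2) = 6.8 + 24 = 30.8 Ω
  Rp1 = R1 ‖ Rs1 (parallel, both between nodes 0 and 1) = 1/(1/9.1 + 1/30.8) = 7.025 Ω
R_eq = 7.025 Ω

Final answer: 7.025 Ω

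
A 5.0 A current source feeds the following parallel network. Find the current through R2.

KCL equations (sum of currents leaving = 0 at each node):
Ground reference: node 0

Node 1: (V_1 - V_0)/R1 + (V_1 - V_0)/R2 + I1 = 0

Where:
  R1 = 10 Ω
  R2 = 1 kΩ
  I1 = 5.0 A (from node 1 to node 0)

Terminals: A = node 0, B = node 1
All resistors sit directly between nodes 0 and 1, so they are in parallel and share one voltage V; the full source current 5 A splits among them.
1/R_par = 1/10 + 1/1000 = 0.101 S  =>  R_par = 9.901 Ω
V = I × R_par = 5 × 9.901 = 49.5 V
I_R2 = V/R2 = 49.5/1000 = 0.0495 A

Final answer: 0.0495 A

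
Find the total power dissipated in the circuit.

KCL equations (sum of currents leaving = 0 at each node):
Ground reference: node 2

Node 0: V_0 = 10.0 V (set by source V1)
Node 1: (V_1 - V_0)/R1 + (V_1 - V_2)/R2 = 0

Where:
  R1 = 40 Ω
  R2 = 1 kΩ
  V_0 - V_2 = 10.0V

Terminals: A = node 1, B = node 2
Nodal analysis, taking node 2 as the 0 V reference.
Source V1 fixes V_0 = 10 V.
KCL at each unknown node (sum of currents leaving = 0; resistances in Ω):
  Node 1: (V_1 - 10)/40 + (V_1 - 0)/1000 = 0
Collecting terms: 0.026 × V_1 = 0.25  =>  V_1 = 9.615 V
Power in each resistor, P = (ΔV)²/R:
  P_R1 = (10 - 9.615)²/40 = 0.003698 W
  P_R2 = (9.615 - 0)²/1000 = 0.09246 W
P_total = P_R1 + P_R2 = 0.09615 W

Final answer: 0.09615 W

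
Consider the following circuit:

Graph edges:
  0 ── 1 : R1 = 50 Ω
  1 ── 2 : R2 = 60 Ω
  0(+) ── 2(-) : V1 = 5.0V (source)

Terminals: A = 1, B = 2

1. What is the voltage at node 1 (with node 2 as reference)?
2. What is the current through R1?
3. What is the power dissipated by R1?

Nodal analysis, taking node 2 as the 0 V reference.
Source V1 fixes V_0 = 5 V.
KCL at each unknown node (sum of currents leaving = 0; resistances in Ω):
  Node 1: (V_1 - 5)/50 + (V_1 - 0)/60 = 0
Collecting terms: 0.03667 × V_1 = 0.1  =>  V_1 = 2.727 V
Part 1:
  Read off the nodal solution: V_1 = 2.727 V
Part 2:
  I_R1 = (V_0 - V_1)/R1 = (5 - 2.727)/50 = 0.04545 A
  Magnitude: I_R1 = 0.04545 A
Part 3:
  I_R1 = (V_0 - V_1)/R1 = (5 - 2.727)/50 = 0.04545 A
  P_R1 = I_R1² × R1 = (0.04545)² × 50 = 0.1033 W

Final answers:
1. V_1 = 2.727 V
2. I_R1 = 0.04545 A
3. P_R1 = 0.1033 W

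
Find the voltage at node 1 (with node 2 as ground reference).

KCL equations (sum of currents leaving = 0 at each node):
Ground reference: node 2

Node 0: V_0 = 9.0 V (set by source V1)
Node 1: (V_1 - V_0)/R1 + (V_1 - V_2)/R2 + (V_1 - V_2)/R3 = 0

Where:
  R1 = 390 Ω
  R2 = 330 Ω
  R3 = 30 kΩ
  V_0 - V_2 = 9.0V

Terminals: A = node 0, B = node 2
Nodal analysis, taking node 2 as the 0 V reference.
Source V1 fixes V_0 = 9 V.
KCL at each unknown node (sum of currents leaving = 0; resistances in Ω):
  Node 1: (V_1 - 9)/390 + (V_1 - 0)/330 + (V_1 - 0)/30000 = 0
Collecting terms: 0.005628 × V_1 = 0.02308  =>  V_1 = 4.101 V
The requested potential is V_1 = 4.101 V.

Final answer: V_1 = 4.101 V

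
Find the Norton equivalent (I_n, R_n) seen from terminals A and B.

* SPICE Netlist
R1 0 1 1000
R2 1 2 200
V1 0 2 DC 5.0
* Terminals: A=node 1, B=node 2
Find the Thévenin equivalent first; then I_n = V_th/R_th and R_n = R_th.
Step 1 — V_th is the open-circuit voltage V_A - V_B (nothing connected across the terminals).
Nodal analysis, taking node 2 as the 0 V reference.
Source V1 fixes V_0 = 5 V.
KCL at each unknown node (sum of currents leaving = 0; resistances in Ω):
  Node 1: (V_1 - 5)/1000 + (V_1 - 0)/200 = 0
Collecting terms: 0.006 × V_1 = 0.005  =>  V_1 = 0.8333 V
V_th = V_1 - V_2 = 0.8333 - 0 = 0.8333 V
Step 2 — R_th: zero the source — replace V1 by a short circuit (node 2 merges into node 0) — and find the resistance seen between A (node 1) and B (node 0).
Reduce the network between node 1 (A) and node 0 (B) by series/parallel combination:
  Rp1 = R1 ‖ R2 (parallel, both between nodes 0 and 1) = 1/(1/1000 + 1/200) = 166.7 Ω
R_th = 166.7 Ω
I_n = V_th/R_th = 0.8333/166.7 = 0.005 A, and R_n = R_th = 166.7 Ω

Final answer: I_n = 0.005 A, R_n = 166.7 Ω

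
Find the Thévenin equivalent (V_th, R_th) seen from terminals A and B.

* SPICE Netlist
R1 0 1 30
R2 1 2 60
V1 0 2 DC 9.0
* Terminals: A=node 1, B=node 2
Step 1 — V_th is the open-circuit voltage V_A - V_B (nothing connected across the terminals).
Nodal analysis, taking node 2 as the 0 V reference.
Source V1 fixes V_0 = 9 V.
KCL at each unknown node (sum of currents leaving = 0; resistances in Ω):
  Node 1: (V_1 - 9)/30 + (V_1 - 0)/60 = 0
Collecting terms: 0.05 × V_1 = 0.3  =>  V_1 = 6 V
V_th = V_1 - V_2 = 6 - 0 = 6 V
Step 2 — R_th: zero the source — replace V1 by a short circuit (node 2 merges into node 0) — and find the resistance seen between A (node 1) and B (node 0).
Reduce the network between node 1 (A) and node 0 (B) by series/parallel combination:
  Rp1 = R1 ‖ R2 (parallel, both between nodes 0 and 1) = 1/(1/30 + 1/60) = 20 Ω
R_th = 20 Ω

Final answer: V_th = 6 V, R_th = 20 Ω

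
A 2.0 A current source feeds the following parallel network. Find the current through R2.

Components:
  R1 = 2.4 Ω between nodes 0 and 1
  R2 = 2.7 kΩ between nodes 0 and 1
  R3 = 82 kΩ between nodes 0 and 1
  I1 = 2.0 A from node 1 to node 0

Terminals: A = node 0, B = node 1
All resistors sit directly between nodes 0 and 1, so they are in parallel and share one voltage V; the full source current 2 A splits among them.
1/R_par = 1/2.4 + 1/2700 + 1/82000 = 0.417 S  =>  R_par = 2.398 Ω
V = I × R_par = 2 × 2.398 = 4.796 V
I_R2 = V/R2 = 4.796/2700 = 0.001776 A

Final answer: 0.001776 A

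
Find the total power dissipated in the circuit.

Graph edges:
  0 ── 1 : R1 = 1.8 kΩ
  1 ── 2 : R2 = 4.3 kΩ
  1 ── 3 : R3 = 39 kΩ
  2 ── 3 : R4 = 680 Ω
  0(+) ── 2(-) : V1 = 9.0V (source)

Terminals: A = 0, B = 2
Nodal analysis, taking node 2 as the 0 V reference.
Source V1 fixes V_0 = 9 V.
KCL at each unknown node (sum of currents leaving = 0; resistances in Ω):
  Node 1: (V_1 - 9)/1800 + (V_1 - 0)/4300 + (V_1 - V_3)/39000 = 0
  Node 3: (V_3 - V_1)/39000 + (V_3 - 0)/680 = 0
Collecting terms (coefficients in siemens):
  0.0008138·V_1 - 0.00002564·V_3 = 0.005
  0.001496·V_3 - 0.00002564·V_1 = 0
Determinant D = (0.0008138)(0.001496) - (-0.00002564)(-0.00002564) = 0.000001217
V_1 = [(0.005)(0.001496) - (-0.00002564)(0)]/D = 6.148 V
V_3 = [(0.0008138)(0) - (0.005)(-0.00002564)]/D = 0.1054 V
Power in each resistor, P = (ΔV)²/R:
  P_R1 = (9 - 6.148)²/1800 = 0.00452 W
  P_R2 = (6.148 - 0)²/4300 = 0.008789 W
  P_R3 = (6.148 - 0.1054)²/39000 = 0.0009361 W
  P_R4 = (0 - 0.1054)²/680 = 0.00001632 W
P_total = P_R1 + P_R2 + P_R3 + P_R4 = 0.01426 W

Final answer: 0.01426 W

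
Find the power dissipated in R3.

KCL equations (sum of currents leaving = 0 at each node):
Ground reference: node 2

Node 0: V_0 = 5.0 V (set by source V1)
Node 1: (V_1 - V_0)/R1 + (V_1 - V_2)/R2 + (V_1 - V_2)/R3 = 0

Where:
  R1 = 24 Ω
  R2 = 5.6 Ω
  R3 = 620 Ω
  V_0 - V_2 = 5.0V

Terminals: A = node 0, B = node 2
Nodal analysis, taking node 2 as the 0 V reference.
Source V1 fixes V_0 = 5 V.
KCL at each unknown node (sum of currents leaving = 0; resistances in Ω):
  Node 1: (V_1 - 5)/24 + (V_1 - 0)/5.6 + (V_1 - 0)/620 = 0
Collecting terms: 0.2219 × V_1 = 0.2083  =>  V_1 = 0.9391 V
I_R3 = (V_1 - V_2)/R3 = (0.9391 - 0)/620 = 0.001515 A
P_R3 = I_R3² × R3 = (0.001515)² × 620 = 0.001422 W

Final answer: 0.001422 W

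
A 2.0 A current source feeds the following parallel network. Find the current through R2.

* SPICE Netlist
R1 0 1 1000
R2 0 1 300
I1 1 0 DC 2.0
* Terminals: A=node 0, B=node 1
All resistors sit directly between nodes 0 and 1, so they are in parallel and share one voltage V; the full source current 2 A splits among them.
1/R_par = 1/1000 + 1/300 = 0.004333 S  =>  R_par = 230.8 Ω
V = I × R_par = 2 × 230.8 = 461.5 V
I_R2 = V/R2 = 461.5/300 = 1.538 A

Final answer: 1.538 A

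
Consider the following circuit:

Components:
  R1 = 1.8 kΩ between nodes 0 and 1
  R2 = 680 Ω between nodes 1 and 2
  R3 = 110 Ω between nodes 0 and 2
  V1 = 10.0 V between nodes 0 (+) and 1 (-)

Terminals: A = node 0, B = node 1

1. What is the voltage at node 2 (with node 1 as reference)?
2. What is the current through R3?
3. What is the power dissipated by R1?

Nodal analysis, taking node 1 as the 0 V reference.
Source V1 fixes V_0 = 10 V.
KCL at each unknown node (sum of currents leaving = 0; resistances in Ω):
  Node 2: (V_2 - 0)/680 + (V_2 - 10)/110 = 0
Collecting terms: 0.01056 × V_2 = 0.09091  =>  V_2 = 8.608 V
Part 1:
  Read off the nodal solution: V_2 = 8.608 V
Part 2:
  I_R3 = (V_0 - V_2)/R3 = (10 - 8.608)/110 = 0.01266 A
  Magnitude: I_R3 = 0.01266 A
Part 3:
  I_R1 = (V_0 - V_1)/R1 = (10 - 0)/1800 = 0.005556 A
  P_R1 = I_R1² × R1 = (0.005556)² × 1800 = 0.05556 W

Final answers:
1. V_2 = 8.608 V
2. I_R3 = 0.01266 A
3. P_R1 = 0.05556 W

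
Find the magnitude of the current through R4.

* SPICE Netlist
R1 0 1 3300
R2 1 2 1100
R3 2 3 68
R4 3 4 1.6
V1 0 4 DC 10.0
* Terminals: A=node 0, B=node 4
Nodal analysis, taking node 4 as the 0 V reference.
Source V1 fixes V_0 = 10 V.
KCL at each unknown node (sum of currents leaving = 0; resistances in Ω):
  Node 1: (V_1 - 10)/3300 + (V_1 - V_2)/1100 = 0
  Node 2: (V_2 - V_1)/1100 + (V_2 - V_3)/68 = 0
  Node 3: (V_3 - V_2)/68 + (V_3 - 0)/1.6 = 0
Collecting terms (coefficients in siemens):
  0.001212·V_1 - 0.0009091·V_2 = 0.00303
  0.01561·V_2 - 0.0009091·V_1 - 0.01471·V_3 = 0
  0.6397·V_3 - 0.01471·V_2 = 0
Solving these 3 simultaneous equations (Gaussian elimination) gives:
  V_1 = 2.617 V, V_2 = 0.1557 V, V_3 = 0.00358 V
I_R4 = (V_3 - V_4)/R4 = (0.00358 - 0)/1.6 = 0.002237 A
|I_R4| = 0.002237 A

Final answer: |I_R4| = 0.002237 A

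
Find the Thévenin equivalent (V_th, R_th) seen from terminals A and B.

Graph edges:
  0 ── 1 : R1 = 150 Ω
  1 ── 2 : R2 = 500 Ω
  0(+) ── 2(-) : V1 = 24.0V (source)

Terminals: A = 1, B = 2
Step 1 — V_th is the open-circuit voltage V_A - V_B (nothing connected across the terminals).
Nodal analysis, taking node 2 as the 0 V reference.
Source V1 fixes V_0 = 24 V.
KCL at each unknown node (sum of currents leaving = 0; resistances in Ω):
  Node 1: (V_1 - 24)/150 + (V_1 - 0)/500 = 0
Collecting terms: 0.008667 × V_1 = 0.16  =>  V_1 = 18.46 V
V_th = V_1 - V_2 = 18.46 - 0 = 18.46 V
Step 2 — R_th: zero the source — replace V1 by a short circuit (node 2 merges into node 0) — and find the resistance seen between A (node 1) and B (node 0).
Reduce the network between node 1 (A) and node 0 (B) by series/parallel combination:
  Rp1 = R1 ‖ R2 (parallel, both between nodes 0 and 1) = 1/(1/150 + 1/500) = 115.4 Ω
R_th = 115.4 Ω

Final answer: V_th = 18.46 V, R_th = 115.4 Ω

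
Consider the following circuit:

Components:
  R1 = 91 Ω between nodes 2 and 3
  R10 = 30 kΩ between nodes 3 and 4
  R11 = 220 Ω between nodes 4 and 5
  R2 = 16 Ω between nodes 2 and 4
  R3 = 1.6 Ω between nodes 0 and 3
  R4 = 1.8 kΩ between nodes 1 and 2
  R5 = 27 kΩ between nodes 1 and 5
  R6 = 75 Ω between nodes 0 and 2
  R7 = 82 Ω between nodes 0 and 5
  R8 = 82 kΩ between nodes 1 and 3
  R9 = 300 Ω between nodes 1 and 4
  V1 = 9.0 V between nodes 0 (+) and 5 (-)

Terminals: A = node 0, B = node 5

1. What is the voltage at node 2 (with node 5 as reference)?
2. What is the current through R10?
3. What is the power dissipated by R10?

Nodal analysis, taking node 5 as the 0 V reference.
Source V1 fixes V_0 = 9 V.
KCL at each unknown node (sum of currents leaving = 0; resistances in Ω):
  Node 1: (V_1 - V_2)/1800 + (V_1 - 0)/27000 + (V_1 - V_3)/82000 + (V_1 - V_4)/300 = 0
  Node 2: (V_2 - V_3)/91 + (V_2 - V_4)/16 + (V_2 - V_1)/1800 + (V_2 - 9)/75 = 0
  Node 3: (V_3 - V_2)/91 + (V_3 - 9)/1.6 + (V_3 - V_1)/82000 + (V_3 - V_4)/30000 = 0
  Node 4: (V_4 - V_2)/16 + (V_4 - V_1)/300 + (V_4 - V_3)/30000 + (V_4 - 0)/220 = 0
Collecting terms (coefficients in siemens):
  0.003938·V_1 - 0.0005556·V_2 - 0.0000122·V_3 - 0.003333·V_4 = 0
  0.08738·V_2 - 0.0005556·V_1 - 0.01099·V_3 - 0.0625·V_4 = 0.12
  0.636·V_3 - 0.0000122·V_1 - 0.01099·V_2 - 0.00003333·V_4 = 5.625
  0.07041·V_4 - 0.003333·V_1 - 0.0625·V_2 - 0.00003333·V_3 = 0
Solving these 4 simultaneous equations (Gaussian elimination) gives:
  V_1 = 7.144 V, V_2 = 7.649 V, V_3 = 8.977 V, V_4 = 7.132 V
Part 1:
  Read off the nodal solution: V_2 = 7.649 V
Part 2:
  I_R10 = (V_3 - V_4)/R10 = (8.977 - 7.132)/30000 = 0.00006148 A
  Magnitude: I_R10 = 0.00006148 A
Part 3:
  I_R10 = (V_3 - V_4)/R10 = (8.977 - 7.132)/30000 = 0.00006148 A
  P_R10 = I_R10² × R10 = (0.00006148)² × 30000 = 0.0001134 W

Final answers:
1. V_2 = 7.649 V
2. I_R10 = 6.148e-05 A
3. P_R10 = 0.0001134 W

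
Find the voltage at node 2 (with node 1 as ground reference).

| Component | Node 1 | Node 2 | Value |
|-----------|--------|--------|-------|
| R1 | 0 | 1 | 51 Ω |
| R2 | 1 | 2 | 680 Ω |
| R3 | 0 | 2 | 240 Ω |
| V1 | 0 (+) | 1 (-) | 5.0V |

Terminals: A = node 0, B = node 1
Nodal analysis, taking node 1 as the 0 V reference.
Source V1 fixes V_0 = 5 V.
KCL at each unknown node (sum of currents leaving = 0; resistances in Ω):
  Node 2: (V_2 - 0)/680 + (V_2 - 5)/240 = 0
Collecting terms: 0.005637 × V_2 = 0.02083  =>  V_2 = 3.696 V
The requested potential is V_2 = 3.696 V.

Final answer: V_2 = 3.696 V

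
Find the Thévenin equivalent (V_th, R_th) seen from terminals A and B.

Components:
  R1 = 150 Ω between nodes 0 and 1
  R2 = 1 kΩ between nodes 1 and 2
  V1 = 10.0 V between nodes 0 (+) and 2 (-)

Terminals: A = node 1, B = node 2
Step 1 — V_th is the open-circuit voltage V_A - V_B (nothing connected across the terminals).
Nodal analysis, taking node 2 as the 0 V reference.
Source V1 fixes V_0 = 10 V.
KCL at each unknown node (sum of currents leaving = 0; resistances in Ω):
  Node 1: (V_1 - 10)/150 + (V_1 - 0)/1000 = 0
Collecting terms: 0.007667 × V_1 = 0.06667  =>  V_1 = 8.696 V
V_th = V_1 - V_2 = 8.696 - 0 = 8.696 V
Step 2 — R_th: zero the source — replace V1 by a short circuit (node 2 merges into node 0) — and find the resistance seen between A (node 1) and B (node 0).
Reduce the network between node 1 (A) and node 0 (B) by series/parallel combination:
  Rp1 = R1 ‖ R2 (parallel, both between nodes 0 and 1) = 1/(1/150 + 1/1000) = 130.4 Ω
R_th = 130.4 Ω

Final answer: V_th = 8.696 V, R_th = 130.4 Ω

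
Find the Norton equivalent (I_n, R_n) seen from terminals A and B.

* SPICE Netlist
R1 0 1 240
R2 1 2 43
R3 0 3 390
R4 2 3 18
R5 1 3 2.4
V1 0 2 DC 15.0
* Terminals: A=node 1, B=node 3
Find the Thévenin equivalent first; then I_n = V_th/R_th and R_n = R_th.
Step 1 — V_th is the open-circuit voltage V_A - V_B (nothing connected across the terminals).
Nodal analysis, taking node 2 as the 0 V reference.
Source V1 fixes V_0 = 15 V.
KCL at each unknown node (sum of currents leaving = 0; resistances in Ω):
  Node 1: (V_1 - 15)/240 + (V_1 - 0)/43 + (V_1 - V_3)/2.4 = 0
  Node 3: (V_3 - 15)/390 + (V_3 - 0)/18 + (V_3 - V_1)/2.4 = 0
Collecting terms (coefficients in siemens):
  0.4441·V_1 - 0.4167·V_3 = 0.0625
  0.4748·V_3 - 0.4167·V_1 = 0.03846
Determinant D = (0.4441)(0.4748) - (-0.4167)(-0.4167) = 0.03724
V_1 = [(0.0625)(0.4748) - (-0.4167)(0.03846)]/D = 1.227 V
V_3 = [(0.4441)(0.03846) - (0.0625)(-0.4167)]/D = 1.158 V
V_th = V_1 - V_3 = 1.227 - 1.158 = 0.06923 V
Step 2 — R_th: zero the source — replace V1 by a short circuit (node 2 merges into node 0) — and find the resistance seen between A (node 1) and B (node 3).
Reduce the network between node 1 (A) and node 3 (B) by series/parallel combination:
  Rp1 = R1 ‖ R2 (parallel, both between nodes 0 and 1) = 1/(1/240 + 1/43) = 36.47 Ω
  Rp2 = R3 ‖ R4 (parallel, both between nodes 0 and 3) = 1/(1/390 + 1/18) = 17.21 Ω
  Rs1 = Rp1 + Rp2 (series, joined only at node 0) = 36.47 + 17.21 = 53.67 Ω
  Rp3 = R5 ‖ Rs1 (parallel, both between nodes 1 and 3) = 1/(1/2.4 + 1/53.67) = 2.297 Ω
R_th = 2.297 Ω
I_n = V_th/R_th = 0.06923/2.297 = 0.03013 A, and R_n = R_th = 2.297 Ω

Final answer: I_n = 0.03013 A, R_n = 2.297 Ω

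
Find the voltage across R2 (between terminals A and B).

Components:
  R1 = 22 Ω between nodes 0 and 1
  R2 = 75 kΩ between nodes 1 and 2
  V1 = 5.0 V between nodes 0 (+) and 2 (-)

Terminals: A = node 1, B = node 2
R1 and R2 are in series across V1 (node 0 → node 1 → node 2), and the output A–B is taken across R2, so this is a voltage divider.
Series current: I = V1/(R1 + R2) = 5/(22 + 75000) = 5/75020 = 0.00006665 A
V_R2 = I × R2 = V1 × R2/(R1 + R2) = 5 × 75000/75020 = 4.999 V

Final answer: 4.999 V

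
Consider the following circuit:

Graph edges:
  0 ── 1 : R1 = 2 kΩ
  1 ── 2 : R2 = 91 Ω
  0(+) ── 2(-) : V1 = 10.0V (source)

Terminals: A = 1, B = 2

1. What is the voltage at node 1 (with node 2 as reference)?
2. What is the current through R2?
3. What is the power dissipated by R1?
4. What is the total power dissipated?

Nodal analysis, taking node 2 as the 0 V reference.
Source V1 fixes V_0 = 10 V.
KCL at each unknown node (sum of currents leaving = 0; resistances in Ω):
  Node 1: (V_1 - 10)/2000 + (V_1 - 0)/91 = 0
Collecting terms: 0.01149 × V_1 = 0.005  =>  V_1 = 0.4352 V
Part 1:
  Read off the nodal solution: V_1 = 0.4352 V
Part 2:
  I_R2 = (V_1 - V_2)/R2 = (0.4352 - 0)/91 = 0.004782 A
  Magnitude: I_R2 = 0.004782 A
Part 3:
  I_R1 = (V_0 - V_1)/R1 = (10 - 0.4352)/2000 = 0.004782 A
  P_R1 = I_R1² × R1 = (0.004782)² × 2000 = 0.04574 W
Part 4:
  Power in each resistor, P = (ΔV)²/R:
    P_R1 = (10 - 0.4352)²/2000 = 0.04574 W
    P_R2 = (0.4352 - 0)²/91 = 0.002081 W
  P_total = P_R1 + P_R2 = 0.04782 W

Final answers:
1. V_1 = 0.4352 V
2. I_R2 = 0.004782 A
3. P_R1 = 0.04574 W
4. P_total = 0.04782 W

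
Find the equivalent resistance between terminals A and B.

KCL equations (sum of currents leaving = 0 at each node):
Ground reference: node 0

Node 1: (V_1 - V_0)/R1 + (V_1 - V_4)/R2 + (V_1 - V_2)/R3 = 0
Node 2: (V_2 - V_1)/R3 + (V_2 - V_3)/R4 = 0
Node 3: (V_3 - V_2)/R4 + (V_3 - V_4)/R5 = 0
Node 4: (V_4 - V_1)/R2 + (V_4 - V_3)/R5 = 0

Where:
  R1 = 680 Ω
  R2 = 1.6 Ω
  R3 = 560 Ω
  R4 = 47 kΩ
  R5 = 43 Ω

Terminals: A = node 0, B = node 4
Reduce the network between node 0 (A) and node 4 (B) by series/parallel combination:
  Rs1 = R3 + R4 (series, joined only at node 2) = 560 + 47000 = 47560 Ω
  Rs2 = R5 + Rs1 (series, joined only at node 3) = 43 + 47560 = 47600 Ω
  Rp1 = R2 ‖ Rs2 (parallel, both between nodes 1 and 4) = 1/(1/1.6 + 1/47600) = 1.6 Ω
  Rs3 = R1 + Rp1 (series, joined only at node 1) = 680 + 1.6 = 681.6 Ω
R_eq = 681.6 Ω

Final answer: 681.6 Ω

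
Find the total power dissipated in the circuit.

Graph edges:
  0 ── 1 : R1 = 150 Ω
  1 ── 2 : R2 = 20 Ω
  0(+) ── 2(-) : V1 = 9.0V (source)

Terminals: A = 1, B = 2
Nodal analysis, taking node 2 as the 0 V reference.
Source V1 fixes V_0 = 9 V.
KCL at each unknown node (sum of currents leaving = 0; resistances in Ω):
  Node 1: (V_1 - 9)/150 + (V_1 - 0)/20 = 0
Collecting terms: 0.05667 × V_1 = 0.06  =>  V_1 = 1.059 V
Power in each resistor, P = (ΔV)²/R:
  P_R1 = (9 - 1.059)²/150 = 0.4204 W
  P_R2 = (1.059 - 0)²/20 = 0.05606 W
P_total = P_R1 + P_R2 = 0.4765 W

Final answer: 0.4765 W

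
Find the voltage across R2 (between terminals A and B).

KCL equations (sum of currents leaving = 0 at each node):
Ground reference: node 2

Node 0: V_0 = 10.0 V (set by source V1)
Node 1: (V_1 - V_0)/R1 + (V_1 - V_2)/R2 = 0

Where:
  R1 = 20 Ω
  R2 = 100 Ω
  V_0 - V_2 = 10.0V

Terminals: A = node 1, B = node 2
R1 and R2 are in series across V1 (node 0 → node 1 → node 2), and the output A–B is taken across R2, so this is a voltage divider.
Series current: I = V1/(R1 + R2) = 10/(20 + 100) = 10/120 = 0.08333 A
V_R2 = I × R2 = V1 × R2/(R1 + R2) = 10 × 100/120 = 8.333 V

Final answer: 8.333 V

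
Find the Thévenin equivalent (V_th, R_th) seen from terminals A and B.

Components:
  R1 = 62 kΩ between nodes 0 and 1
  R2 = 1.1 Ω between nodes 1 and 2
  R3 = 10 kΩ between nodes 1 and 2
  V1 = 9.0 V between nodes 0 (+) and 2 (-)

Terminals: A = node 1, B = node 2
Step 1 — V_th is the open-circuit voltage V_A - V_B (nothing connected across the terminals).
Nodal analysis, taking node 2 as the 0 V reference.
Source V1 fixes V_0 = 9 V.
KCL at each unknown node (sum of currents leaving = 0; resistances in Ω):
  Node 1: (V_1 - 9)/62000 + (V_1 - 0)/1.1 + (V_1 - 0)/10000 = 0
Collecting terms: 0.9092 × V_1 = 0.0001452  =>  V_1 = 0.0001597 V
V_th = V_1 - V_2 = 0.0001597 - 0 = 0.0001597 V
Step 2 — R_th: zero the source — replace V1 by a short circuit (node 2 merges into node 0) — and find the resistance seen between A (node 1) and B (node 0).
Reduce the network between node 1 (A) and node 0 (B) by series/parallel combination:
  Rp1 = R1 ‖ R2 ‖ R3 (parallel, all between nodes 0 and 1) = 1/(1/62000 + 1/1.1 + 1/10000) = 1.1 Ω
R_th = 1.1 Ω

Final answer: V_th = 0.0001597 V, R_th = 1.1 Ω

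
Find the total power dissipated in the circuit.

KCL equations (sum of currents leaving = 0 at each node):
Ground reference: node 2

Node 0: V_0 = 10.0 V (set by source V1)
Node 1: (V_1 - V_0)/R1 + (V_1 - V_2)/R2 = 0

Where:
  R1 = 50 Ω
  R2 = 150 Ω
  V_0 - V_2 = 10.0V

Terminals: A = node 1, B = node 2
Nodal analysis, taking node 2 as the 0 V reference.
Source V1 fixes V_0 = 10 V.
KCL at each unknown node (sum of currents leaving = 0; resistances in Ω):
  Node 1: (V_1 - 10)/50 + (V_1 - 0)/150 = 0
Collecting terms: 0.02667 × V_1 = 0.2  =>  V_1 = 7.5 V
Power in each resistor, P = (ΔV)²/R:
  P_R1 = (10 - 7.5)²/50 = 0.125 W
  P_R2 = (7.5 - 0)²/150 = 0.375 W
P_total = P_R1 + P_R2 = 0.5 W

Final answer: 0.5 W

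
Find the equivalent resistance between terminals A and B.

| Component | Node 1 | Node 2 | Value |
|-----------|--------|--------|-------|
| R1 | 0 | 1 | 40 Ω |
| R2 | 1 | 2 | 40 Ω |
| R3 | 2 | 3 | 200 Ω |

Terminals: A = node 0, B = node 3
Reduce the network between node 0 (A) and node 3 (B) by series/parallel combination:
  Rs1 = R1 + R2 (series, joined only at node 1) = 40 + 40 = 80 Ω
  Rs2 = R3 + Rs1 (series, joined only at node 2) = 200 + 80 = 280 Ω
R_eq = 280 Ω

Final answer: 280 Ω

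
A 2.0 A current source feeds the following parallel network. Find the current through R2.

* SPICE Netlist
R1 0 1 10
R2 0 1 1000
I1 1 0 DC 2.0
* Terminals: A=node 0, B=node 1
All resistors sit directly between nodes 0 and 1, so they are in parallel and share one voltage V; the full source current 2 A splits among them.
1/R_par = 1/10 + 1/1000 = 0.101 S  =>  R_par = 9.901 Ω
V = I × R_par = 2 × 9.901 = 19.8 V
I_R2 = V/R2 = 19.8/1000 = 0.0198 A

Final answer: 0.0198 A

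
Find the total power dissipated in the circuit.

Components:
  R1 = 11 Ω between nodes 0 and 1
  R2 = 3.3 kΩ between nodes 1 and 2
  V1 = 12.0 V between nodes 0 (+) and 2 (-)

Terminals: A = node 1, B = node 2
Nodal analysis, taking node 2 as the 0 V reference.
Source V1 fixes V_0 = 12 V.
KCL at each unknown node (sum of currents leaving = 0; resistances in Ω):
  Node 1: (V_1 - 12)/11 + (V_1 - 0)/3300 = 0
Collecting terms: 0.09121 × V_1 = 1.091  =>  V_1 = 11.96 V
Power in each resistor, P = (ΔV)²/R:
  P_R1 = (12 - 11.96)²/11 = 0.0001445 W
  P_R2 = (11.96 - 0)²/3300 = 0.04335 W
P_total = P_R1 + P_R2 = 0.04349 W

Final answer: 0.04349 W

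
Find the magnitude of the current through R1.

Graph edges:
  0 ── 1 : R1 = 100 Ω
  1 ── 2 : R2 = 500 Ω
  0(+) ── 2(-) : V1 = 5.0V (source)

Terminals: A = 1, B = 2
Nodal analysis, taking node 2 as the 0 V reference.
Source V1 fixes V_0 = 5 V.
KCL at each unknown node (sum of currents leaving = 0; resistances in Ω):
  Node 1: (V_1 - 5)/100 + (V_1 - 0)/500 = 0
Collecting terms: 0.012 × V_1 = 0.05  =>  V_1 = 4.167 V
I_R1 = (V_0 - V_1)/R1 = (5 - 4.167)/100 = 0.008333 A
|I_R1| = 0.008333 A

Final answer: |I_R1| = 0.008333 A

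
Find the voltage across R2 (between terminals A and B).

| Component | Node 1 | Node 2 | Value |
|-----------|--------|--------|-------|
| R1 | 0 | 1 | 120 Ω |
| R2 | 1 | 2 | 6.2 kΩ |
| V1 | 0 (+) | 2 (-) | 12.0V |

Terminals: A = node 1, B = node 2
R1 and R2 are in series across V1 (node 0 → node 1 → node 2), and the output A–B is taken across R2, so this is a voltage divider.
Series current: I = V1/(R1 + R2) = 12/(120 + 6200) = 12/6320 = 0.001899 A
V_R2 = I × R2 = V1 × R2/(R1 + R2) = 12 × 6200/6320 = 11.77 V

Final answer: 11.77 V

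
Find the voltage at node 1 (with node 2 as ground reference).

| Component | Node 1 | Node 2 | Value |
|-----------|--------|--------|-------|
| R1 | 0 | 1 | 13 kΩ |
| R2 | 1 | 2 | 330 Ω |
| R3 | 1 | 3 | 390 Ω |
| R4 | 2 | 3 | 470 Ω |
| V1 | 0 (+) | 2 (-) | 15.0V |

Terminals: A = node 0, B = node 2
Nodal analysis, taking node 2 as the 0 V reference.
Source V1 fixes V_0 = 15 V.
KCL at each unknown node (sum of currents leaving = 0; resistances in Ω):
  Node 1: (V_1 - 15)/13000 + (V_1 - 0)/330 + (V_1 - V_3)/390 = 0
  Node 3: (V_3 - V_1)/390 + (V_3 - 0)/470 = 0
Collecting terms (coefficients in siemens):
  0.005671·V_1 - 0.002564·V_3 = 0.001154
  0.004692·V_3 - 0.002564·V_1 = 0
Determinant D = (0.005671)(0.004692) - (-0.002564)(-0.002564) = 0.00002003
V_1 = [(0.001154)(0.004692) - (-0.002564)(0)]/D = 0.2702 V
V_3 = [(0.005671)(0) - (0.001154)(-0.002564)]/D = 0.1477 V
The requested potential is V_1 = 0.2702 V.

Final answer: V_1 = 0.2702 V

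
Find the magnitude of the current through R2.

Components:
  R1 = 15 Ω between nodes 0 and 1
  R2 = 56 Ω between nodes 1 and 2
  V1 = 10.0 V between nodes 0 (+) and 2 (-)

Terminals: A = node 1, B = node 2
Nodal analysis, taking node 2 as the 0 V reference.
Source V1 fixes V_0 = 10 V.
KCL at each unknown node (sum of currents leaving = 0; resistances in Ω):
  Node 1: (V_1 - 10)/15 + (V_1 - 0)/56 = 0
Collecting terms: 0.08452 × V_1 = 0.6667  =>  V_1 = 7.887 V
I_R2 = (V_1 - V_2)/R2 = (7.887 - 0)/56 = 0.1408 A
|I_R2| = 0.1408 A

Final answer: |I_R2| = 0.1408 A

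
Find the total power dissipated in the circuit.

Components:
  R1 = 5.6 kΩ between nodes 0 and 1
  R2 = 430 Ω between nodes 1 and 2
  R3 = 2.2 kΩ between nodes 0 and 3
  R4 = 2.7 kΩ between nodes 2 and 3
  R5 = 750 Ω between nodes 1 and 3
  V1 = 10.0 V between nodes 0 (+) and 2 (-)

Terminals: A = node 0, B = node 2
Nodal analysis, taking node 2 as the 0 V reference.
Source V1 fixes V_0 = 10 V.
KCL at each unknown node (sum of currents leaving = 0; resistances in Ω):
  Node 1: (V_1 - 10)/5600 + (V_1 - 0)/430 + (V_1 - V_3)/750 = 0
  Node 3: (V_3 - 10)/2200 + (V_3 - 0)/2700 + (V_3 - V_1)/750 = 0
Collecting terms (coefficients in siemens):
  0.003837·V_1 - 0.001333·V_3 = 0.001786
  0.002158·V_3 - 0.001333·V_1 = 0.004545
Determinant D = (0.003837)(0.002158) - (-0.001333)(-0.001333) = 0.000006504
V_1 = [(0.001786)(0.002158) - (-0.001333)(0.004545)]/D = 1.524 V
V_3 = [(0.003837)(0.004545) - (0.001786)(-0.001333)]/D = 3.048 V
Power in each resistor, P = (ΔV)²/R:
  P_R1 = (10 - 1.524)²/5600 = 0.01283 W
  P_R2 = (1.524 - 0)²/430 = 0.005403 W
  P_R3 = (10 - 3.048)²/2200 = 0.02197 W
  P_R4 = (0 - 3.048)²/2700 = 0.00344 W
  P_R5 = (1.524 - 3.048)²/750 = 0.003095 W
P_total = P_R1 + P_R2 + P_R3 + P_R4 + P_R5 = 0.04674 W

Final answer: 0.04674 W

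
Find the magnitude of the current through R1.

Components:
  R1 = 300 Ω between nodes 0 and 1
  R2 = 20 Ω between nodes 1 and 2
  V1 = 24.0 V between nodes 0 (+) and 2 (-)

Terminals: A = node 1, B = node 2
Nodal analysis, taking node 2 as the 0 V reference.
Source V1 fixes V_0 = 24 V.
KCL at each unknown node (sum of currents leaving = 0; resistances in Ω):
  Node 1: (V_1 - 24)/300 + (V_1 - 0)/20 = 0
Collecting terms: 0.05333 × V_1 = 0.08  =>  V_1 = 1.5 V
I_R1 = (V_0 - V_1)/R1 = (24 - 1.5)/300 = 0.075 A
|I_R1| = 0.075 A

Final answer: |I_R1| = 0.075 A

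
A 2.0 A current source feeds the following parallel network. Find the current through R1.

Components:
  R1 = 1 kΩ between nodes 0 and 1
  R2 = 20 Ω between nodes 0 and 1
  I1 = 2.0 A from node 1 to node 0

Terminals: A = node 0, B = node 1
All resistors sit directly between nodes 0 and 1, so they are in parallel and share one voltage V; the full source current 2 A splits among them.
1/R_par = 1/1000 + 1/20 = 0.051 S  =>  R_par = 19.61 Ω
V = I × R_par = 2 × 19.61 = 39.22 V
I_R1 = V/R1 = 39.22/1000 = 0.03922 A

Final answer: 0.03922 A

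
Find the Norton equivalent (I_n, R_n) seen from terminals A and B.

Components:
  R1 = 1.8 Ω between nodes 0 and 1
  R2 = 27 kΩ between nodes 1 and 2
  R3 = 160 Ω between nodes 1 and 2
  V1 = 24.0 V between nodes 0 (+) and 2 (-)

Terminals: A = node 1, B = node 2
Find the Thévenin equivalent first; then I_n = V_th/R_th and R_n = R_th.
Step 1 — V_th is the open-circuit voltage V_A - V_B (nothing connected across the terminals).
Nodal analysis, taking node 2 as the 0 V reference.
Source V1 fixes V_0 = 24 V.
KCL at each unknown node (sum of currents leaving = 0; resistances in Ω):
  Node 1: (V_1 - 24)/1.8 + (V_1 - 0)/27000 + (V_1 - 0)/160 = 0
Collecting terms: 0.5618 × V_1 = 13.33  =>  V_1 = 23.73 V
V_th = V_1 - V_2 = 23.73 - 0 = 23.73 V
Step 2 — R_th: zero the source — replace V1 by a short circuit (node 2 merges into node 0) — and find the resistance seen between A (node 1) and B (node 0).
Reduce the network between node 1 (A) and node 0 (B) by series/parallel combination:
  Rp1 = R1 ‖ R2 ‖ R3 (parallel, all between nodes 0 and 1) = 1/(1/1.8 + 1/27000 + 1/160) = 1.78 Ω
R_th = 1.78 Ω
I_n = V_th/R_th = 23.73/1.78 = 13.33 A, and R_n = R_th = 1.78 Ω

Final answer: I_n = 13.33 A, R_n = 1.78 Ω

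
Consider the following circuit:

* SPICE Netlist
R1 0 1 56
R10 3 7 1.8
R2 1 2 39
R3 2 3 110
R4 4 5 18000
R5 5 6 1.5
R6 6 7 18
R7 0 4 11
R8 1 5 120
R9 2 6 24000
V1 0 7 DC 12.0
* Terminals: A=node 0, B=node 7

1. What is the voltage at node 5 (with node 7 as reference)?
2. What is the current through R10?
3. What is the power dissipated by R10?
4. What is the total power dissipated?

Nodal analysis, taking node 7 as the 0 V reference.
Source V1 fixes V_0 = 12 V.
KCL at each unknown node (sum of currents leaving = 0; resistances in Ω):
  Node 1: (V_1 - 12)/56 + (V_1 - V_2)/39 + (V_1 - V_5)/120 = 0
  Node 2: (V_2 - V_1)/39 + (V_2 - V_3)/110 + (V_2 - V_6)/24000 = 0
  Node 3: (V_3 - V_2)/110 + (V_3 - 0)/1.8 = 0
  Node 4: (V_4 - V_5)/18000 + (V_4 - 12)/11 = 0
  Node 5: (V_5 - V_4)/18000 + (V_5 - V_6)/1.5 + (V_5 - V_1)/120 = 0
  Node 6: (V_6 - V_5)/1.5 + (V_6 - 0)/18 + (V_6 - V_2)/24000 = 0
Collecting terms (coefficients in siemens):
  0.05183·V_1 - 0.02564·V_2 - 0.008333·V_5 = 0.2143
  0.03477·V_2 - 0.02564·V_1 - 0.009091·V_3 - 0.00004167·V_6 = 0
  0.5646·V_3 - 0.009091·V_2 = 0
  0.09096·V_4 - 0.00005556·V_5 = 1.091
  0.6751·V_5 - 0.008333·V_1 - 0.00005556·V_4 - 0.6667·V_6 = 0
  0.7223·V_6 - 0.00004167·V_2 - 0.6667·V_5 = 0
Solving these 6 simultaneous equations (Gaussian elimination) gives:
  V_1 = 6.768 V, V_2 = 5.013 V, V_3 = 0.08071 V, V_4 = 11.99 V
  V_5 = 0.9591 V, V_6 = 0.8855 V
Part 1:
  Read off the nodal solution: V_5 = 0.9591 V
Part 2:
  I_R10 = (V_3 - V_7)/R10 = (0.08071 - 0)/1.8 = 0.04484 A
  Magnitude: I_R10 = 0.04484 A
Part 3:
  I_R10 = (V_3 - V_7)/R10 = (0.08071 - 0)/1.8 = 0.04484 A
  P_R10 = I_R10² × R10 = (0.04484)² × 1.8 = 0.003619 W
Part 4:
  Power in each resistor, P = (ΔV)²/R:
    P_R1 = (12 - 6.768)²/56 = 0.4887 W
    P_R2 = (6.768 - 5.013)²/39 = 0.07901 W
    P_R3 = (5.013 - 0.08071)²/110 = 0.2212 W
    P_R4 = (11.99 - 0.9591)²/18000 = 0.006764 W
    P_R5 = (0.9591 - 0.8855)²/1.5 = 0.003605 W
    P_R6 = (0.8855 - 0)²/18 = 0.04356 W
    P_R7 = (12 - 11.99)²/11 = 0.000004134 W
    P_R8 = (6.768 - 0.9591)²/120 = 0.2812 W
    P_R9 = (5.013 - 0.8855)²/24000 = 0.0007098 W
    P_R10 = (0.08071 - 0)²/1.8 = 0.003619 W
  P_total = P_R1 + P_R2 + P_R3 + P_R4 + P_R5 + P_R6 + P_R7 + P_R8 + P_R9 + P_R10 = 1.128 W

Final answers:
1. V_5 = 0.9591 V
2. I_R10 = 0.04484 A
3. P_R10 = 0.003619 W
4. P_total = 1.128 W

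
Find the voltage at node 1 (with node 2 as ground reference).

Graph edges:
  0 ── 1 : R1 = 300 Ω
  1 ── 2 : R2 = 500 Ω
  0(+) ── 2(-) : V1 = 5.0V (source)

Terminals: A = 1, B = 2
Nodal analysis, taking node 2 as the 0 V reference.
Source V1 fixes V_0 = 5 V.
KCL at each unknown node (sum of currents leaving = 0; resistances in Ω):
  Node 1: (V_1 - 5)/300 + (V_1 - 0)/500 = 0
Collecting terms: 0.005333 × V_1 = 0.01667  =>  V_1 = 3.125 V
The requested potential is V_1 = 3.125 V.

Final answer: V_1 = 3.125 V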